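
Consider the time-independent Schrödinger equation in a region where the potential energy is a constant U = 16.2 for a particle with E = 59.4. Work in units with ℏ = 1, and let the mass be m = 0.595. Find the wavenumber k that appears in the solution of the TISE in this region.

k = 7.17

With E > U the solution is oscillatory, ψ ∝ e^{±ikx} with k = √(2m(E − U))/ℏ.
k = √(2 × 0.595 × 43.2) = 7.170.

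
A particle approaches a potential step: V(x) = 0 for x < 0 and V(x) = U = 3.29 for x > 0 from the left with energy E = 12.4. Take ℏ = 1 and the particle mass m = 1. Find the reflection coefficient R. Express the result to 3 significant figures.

R = 0.00592

The wavenumbers are k₁ = √(2mE)/ℏ = 4.980 on the left and k₂ = √(2m(E − U))/ℏ = 4.268 on the right.
Matching ψ and ψ′ at x = 0 gives r = (k₁ − k₂)/(k₁ + k₂), so R = r² = 0.005918 and T = 1 − R = 0.9941.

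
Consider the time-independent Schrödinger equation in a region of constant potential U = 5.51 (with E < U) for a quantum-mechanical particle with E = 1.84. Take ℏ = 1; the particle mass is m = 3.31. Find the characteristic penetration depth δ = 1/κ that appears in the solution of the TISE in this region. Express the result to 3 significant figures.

Since E < U the TISE in this region is ψ'' = κ²ψ with κ = √(2m(U − E))/ℏ.
κ = √(2 × 3.31 × 3.67) = 4.929. The penetration depth is δ = 1/κ = 0.203.

δ = 0.203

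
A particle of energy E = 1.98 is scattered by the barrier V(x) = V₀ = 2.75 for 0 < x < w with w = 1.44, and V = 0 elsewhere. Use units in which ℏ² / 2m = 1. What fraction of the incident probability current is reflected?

E < V₀: inside the barrier ψ ∝ e^{±κx} with κ = √(2m(V₀ − E))/ℏ = 0.8775.
κw = 1.264, sinh(κw) = 1.628.
The exact tunnelling result is T⁻¹ = 1 + V₀² sinh²(κw) / [4E(V₀ − E)] = 4.286, so T = 0.233.
R = 1 − T = 0.767.

R = 0.767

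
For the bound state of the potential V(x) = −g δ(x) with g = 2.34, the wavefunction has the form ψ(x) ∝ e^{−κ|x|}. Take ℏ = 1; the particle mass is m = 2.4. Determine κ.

Integrate −(ℏ²/2m)ψ'' − gδ(x)ψ = Eψ from −ε to +ε: the ψ'' term gives ψ'(0⁺) − ψ'(0⁻) and the δ term gives −(2mg/ℏ²)ψ(0).
With ψ ∝ e^{−κ|x|} this yields −2κ = −2mg/ℏ², so κ = mg/ℏ² = 5.616.

κ = 5.62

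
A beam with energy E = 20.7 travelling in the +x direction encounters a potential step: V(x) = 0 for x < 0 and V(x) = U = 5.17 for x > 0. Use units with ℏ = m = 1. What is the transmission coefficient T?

On each side the TISE gives plane waves with k = √(2m(E − V))/ℏ: k₁ = √(2·1·20.7) = 6.434, k₂ = √(2·1·15.53) = 5.573.
Matching ψ and ψ′ at x = 0 gives r = (k₁ − k₂)/(k₁ + k₂), so R = r² = 0.005143 and T = 1 − R = 0.9949.

T = 0.995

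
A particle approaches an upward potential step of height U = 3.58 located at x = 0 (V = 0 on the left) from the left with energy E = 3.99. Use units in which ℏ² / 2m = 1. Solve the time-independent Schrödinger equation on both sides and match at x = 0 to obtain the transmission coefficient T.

T = 0.735

On each side the TISE gives plane waves with k = √(2m(E − V))/ℏ: k₁ = √(2·½·3.99) = 1.997, k₂ = √(2·½·0.41) = 0.6403.
Matching ψ and ψ′ at x = 0 gives r = (k₁ − k₂)/(k₁ + k₂), so R = r² = 0.2647 and T = 1 − R = 0.7353.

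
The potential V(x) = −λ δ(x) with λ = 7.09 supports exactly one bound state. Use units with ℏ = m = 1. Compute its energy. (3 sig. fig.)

E = -25.1

The bound state is ψ(x) = √κ e^{−κ|x|}. The derivative jump ψ'(0⁺) − ψ'(0⁻) = −(2mλ/ℏ²)ψ(0) fixes κ = mλ/ℏ² = 7.090.
Then E = −ℏ²κ²/(2m) = −mλ²/(2ℏ²) = -25.13.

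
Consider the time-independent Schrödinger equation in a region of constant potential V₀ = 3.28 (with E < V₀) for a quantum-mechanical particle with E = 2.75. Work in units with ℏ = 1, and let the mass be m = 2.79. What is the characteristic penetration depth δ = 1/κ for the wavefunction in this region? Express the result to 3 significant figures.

Since E < V₀ the TISE in this region is ψ'' = κ²ψ with κ = √(2m(V₀ − E))/ℏ.
κ = √(2 × 2.79 × 0.53) = 1.720. The penetration depth is δ = 1/κ = 0.581.

δ = 0.581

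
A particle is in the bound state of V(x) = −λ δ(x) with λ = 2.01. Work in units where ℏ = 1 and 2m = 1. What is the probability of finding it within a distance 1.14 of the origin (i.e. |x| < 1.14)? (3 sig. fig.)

The normalised bound state is ψ = √κ e^{−κ|x|} with κ = mλ/ℏ² = 1.005.
P(|x| < d) = ∫_{−d}^{d} κ e^{−2κ|x|} dx = 1 − e^{−2κd} = 1 − e^{−2.291} = 0.8989.

P = 0.899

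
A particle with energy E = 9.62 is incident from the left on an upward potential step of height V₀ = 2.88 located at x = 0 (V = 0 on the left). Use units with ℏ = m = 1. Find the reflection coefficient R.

R = 0.00787

The wavenumbers are k₁ = √(2mE)/ℏ = 4.386 on the left and k₂ = √(2m(E − V₀))/ℏ = 3.672 on the right.
Continuity of ψ and ψ′ at the step yields the reflection amplitude r = (k₁ − k₂)/(k₁ + k₂) = 0.08871; thus R = |r|² = 0.007870, T = 0.9921.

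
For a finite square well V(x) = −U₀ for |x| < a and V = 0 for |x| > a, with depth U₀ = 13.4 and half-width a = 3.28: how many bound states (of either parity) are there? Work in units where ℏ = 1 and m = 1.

N = 11

Define the well-strength parameter z₀ = (a/ℏ)√(2mU₀) = 3.28 × √(2·1·13.4) = 16.98.
A new bound state (alternating even/odd) appears each time z₀ passes a multiple of π/2, so N = ⌊2z₀/π⌋ + 1 = ⌊10.81⌋ + 1 = 11.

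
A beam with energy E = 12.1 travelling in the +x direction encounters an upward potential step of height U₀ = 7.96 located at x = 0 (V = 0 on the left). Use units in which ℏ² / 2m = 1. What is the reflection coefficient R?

R = 0.0686

On each side the TISE gives plane waves with k = √(2m(E − V))/ℏ: k₁ = √(2·½·12.1) = 3.479, k₂ = √(2·½·4.14) = 2.035.
Continuity of ψ and ψ′ at the step yields the reflection amplitude r = (k₁ − k₂)/(k₁ + k₂) = 0.2619; thus R = |r|² = 0.06858, T = 0.9314.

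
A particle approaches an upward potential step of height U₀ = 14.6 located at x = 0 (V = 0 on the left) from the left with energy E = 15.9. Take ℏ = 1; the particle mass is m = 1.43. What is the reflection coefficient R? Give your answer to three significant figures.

On each side the TISE gives plane waves with k = √(2m(E − V))/ℏ: k₁ = √(2·1.43·15.9) = 6.743, k₂ = √(2·1.43·1.3) = 1.928.
Continuity of ψ and ψ′ at the step yields the reflection amplitude r = (k₁ − k₂)/(k₁ + k₂) = 0.5553; thus R = |r|² = 0.3083, T = 0.6917.

R = 0.308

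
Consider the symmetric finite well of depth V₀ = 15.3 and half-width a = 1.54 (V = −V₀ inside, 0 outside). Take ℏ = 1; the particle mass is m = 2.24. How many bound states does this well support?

N = 9

The dimensionless depth is z₀ = a√(2mV₀)/ℏ = 1.54 × √(68.54) = 12.75.
The even/odd transcendental equations gain one root per π/2 in z₀, giving N = 1 + ⌊2z₀/π⌋ = 1 + ⌊8.117⌋ = 9.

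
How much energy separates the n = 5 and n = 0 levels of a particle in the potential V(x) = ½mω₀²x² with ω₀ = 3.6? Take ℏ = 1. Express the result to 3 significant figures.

ΔE = 18.0

E_n = ℏω₀(n + ½), so ΔE = (5 − 0) ℏω₀ = 5 × 3.6 = 18.00.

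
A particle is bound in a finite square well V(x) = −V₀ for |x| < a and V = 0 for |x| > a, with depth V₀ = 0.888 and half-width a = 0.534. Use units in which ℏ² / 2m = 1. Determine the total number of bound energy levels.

N = 1

Define the well-strength parameter z₀ = (a/ℏ)√(2mV₀) = 0.534 × √(2·0.5·0.888) = 0.5032.
A new bound state (alternating even/odd) appears each time z₀ passes a multiple of π/2, so N = ⌊2z₀/π⌋ + 1 = ⌊0.3204⌋ + 1 = 1.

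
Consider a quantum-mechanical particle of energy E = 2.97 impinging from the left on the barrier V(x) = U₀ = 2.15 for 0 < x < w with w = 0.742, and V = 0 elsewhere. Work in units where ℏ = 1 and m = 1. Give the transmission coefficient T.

E > U₀: inside the barrier k₂ = √(2m(E − U₀))/ℏ = 1.281, k₂w = 0.9502.
Matching at both interfaces gives T⁻¹ = 1 + U₀² sin²(k₂w) / [4E(E − U₀)] = 1.314, hence T = 0.761.

T = 0.761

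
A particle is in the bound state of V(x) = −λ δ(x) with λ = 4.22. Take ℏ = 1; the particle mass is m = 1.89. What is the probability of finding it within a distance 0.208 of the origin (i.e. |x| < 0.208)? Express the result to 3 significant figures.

The normalised bound state is ψ = √κ e^{−κ|x|} with κ = mλ/ℏ² = 7.976.
P(|x| < d) = ∫_{−d}^{d} κ e^{−2κ|x|} dx = 1 − e^{−2κd} = 1 − e^{−3.318} = 0.9638.

P = 0.964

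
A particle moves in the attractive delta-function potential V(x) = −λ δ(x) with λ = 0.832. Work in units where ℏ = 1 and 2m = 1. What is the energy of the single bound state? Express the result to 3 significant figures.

For x ≠ 0 the bound state is ψ ∝ e^{−κ|x|}; integrating the TISE across the delta gives the cusp condition 2κ = 2mλ/ℏ², so κ = 0.4160.
Then E = −ℏ²κ²/(2m) = −mλ²/(2ℏ²) = -0.1731.

E = -0.173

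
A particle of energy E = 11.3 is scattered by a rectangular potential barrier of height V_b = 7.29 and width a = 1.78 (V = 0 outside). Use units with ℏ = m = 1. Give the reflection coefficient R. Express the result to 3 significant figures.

Above the barrier the interior wavenumber is k₂ = √(2m(E − V_b))/ℏ = 2.832, giving phase k₂a = 5.041.
T = [1 + V_b² sin²(k₂a) / (4E(E − V_b))]⁻¹ = 1/1.263 = 0.792.
R = 1 − T = 0.208.

R = 0.208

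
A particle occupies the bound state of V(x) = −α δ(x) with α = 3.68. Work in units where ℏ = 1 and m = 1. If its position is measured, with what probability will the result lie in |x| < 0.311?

P = 0.899

The normalised bound state is ψ = √κ e^{−κ|x|} with κ = mα/ℏ² = 3.680.
P(|x| < d) = ∫_{−d}^{d} κ e^{−2κ|x|} dx = 1 − e^{−2κd} = 1 − e^{−2.289} = 0.8986.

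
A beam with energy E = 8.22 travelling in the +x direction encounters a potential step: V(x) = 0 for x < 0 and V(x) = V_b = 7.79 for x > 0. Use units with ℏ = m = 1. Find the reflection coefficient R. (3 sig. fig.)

The wavenumbers are k₁ = √(2mE)/ℏ = 4.055 on the left and k₂ = √(2m(E − V_b))/ℏ = 0.9274 on the right.
Matching ψ and ψ′ at x = 0 gives r = (k₁ − k₂)/(k₁ + k₂), so R = r² = 0.3940 and T = 1 − R = 0.6060.

R = 0.394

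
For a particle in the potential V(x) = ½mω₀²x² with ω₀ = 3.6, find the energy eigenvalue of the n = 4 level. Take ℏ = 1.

Using E_n = (n + ½)ℏω₀: E_4 = 4.5 × 3.6 = 16.20.

E = 16.2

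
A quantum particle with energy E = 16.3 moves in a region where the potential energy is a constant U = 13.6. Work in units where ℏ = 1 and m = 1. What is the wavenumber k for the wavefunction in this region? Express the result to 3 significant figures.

With E > U the solution is oscillatory, ψ ∝ e^{±ikx} with k = √(2m(E − U))/ℏ.
k = √(2 × 1 × 2.7) = 2.324.

k = 2.32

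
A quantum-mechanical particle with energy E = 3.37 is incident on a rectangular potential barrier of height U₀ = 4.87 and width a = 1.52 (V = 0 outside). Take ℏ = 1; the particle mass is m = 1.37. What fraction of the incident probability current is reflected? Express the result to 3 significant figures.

E < U₀: inside the barrier ψ ∝ e^{±κx} with κ = √(2m(U₀ − E))/ℏ = 2.027.
κa = 3.082, sinh(κa) = 10.87.
Matching ψ, ψ′ at both faces gives T = [1 + U₀² sinh²(κa) / (4E(U₀ − E))]⁻¹ = 1/139.7 = 0.00716.
R = 1 − T = 0.993.

R = 0.993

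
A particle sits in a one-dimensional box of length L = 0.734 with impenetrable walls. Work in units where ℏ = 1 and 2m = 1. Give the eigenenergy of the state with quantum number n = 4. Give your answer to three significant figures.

The infinite-well eigenfunctions ψ_n = √(2/L) sin(nπx/L) vanish at both walls, giving E_n = n²π²ℏ²/(2mL²).
E_4 = 4² × π² / (2 × 0.5 × 0.734²) = 293.1.

E = 293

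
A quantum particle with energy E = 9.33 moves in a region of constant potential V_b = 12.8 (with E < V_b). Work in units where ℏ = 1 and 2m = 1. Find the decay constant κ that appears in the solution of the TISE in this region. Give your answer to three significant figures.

κ = 1.86

Since E < V_b the TISE in this region is ψ'' = κ²ψ with κ = √(2m(V_b − E))/ℏ.
κ = √(2 × 0.5 × 3.47) = 1.863.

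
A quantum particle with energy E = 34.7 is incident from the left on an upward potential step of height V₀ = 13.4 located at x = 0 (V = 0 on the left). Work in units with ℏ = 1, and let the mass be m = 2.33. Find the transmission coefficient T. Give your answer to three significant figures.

T = 0.985

On each side the TISE gives plane waves with k = √(2m(E − V))/ℏ: k₁ = √(2·2.33·34.7) = 12.72, k₂ = √(2·2.33·21.3) = 9.963.
Matching ψ and ψ′ at x = 0 gives r = (k₁ − k₂)/(k₁ + k₂), so R = r² = 0.01474 and T = 1 − R = 0.9853.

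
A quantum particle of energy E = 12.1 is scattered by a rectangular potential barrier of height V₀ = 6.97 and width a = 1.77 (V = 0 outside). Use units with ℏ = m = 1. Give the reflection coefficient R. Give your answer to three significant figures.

Above the barrier the interior wavenumber is k₂ = √(2m(E − V₀))/ℏ = 3.203, giving phase k₂a = 5.670.
Matching at both interfaces gives T⁻¹ = 1 + V₀² sin²(k₂a) / [4E(E − V₀)] = 1.065, hence T = 0.939.
R = 1 − T = 0.0609.

R = 0.0609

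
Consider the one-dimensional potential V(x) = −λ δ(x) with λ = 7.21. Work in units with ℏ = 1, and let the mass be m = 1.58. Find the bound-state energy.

For x ≠ 0 the bound state is ψ ∝ e^{−κ|x|}; integrating the TISE across the delta gives the cusp condition 2κ = 2mλ/ℏ², so κ = 11.39.
Then E = −ℏ²κ²/(2m) = −mλ²/(2ℏ²) = -41.07.

E = -41.1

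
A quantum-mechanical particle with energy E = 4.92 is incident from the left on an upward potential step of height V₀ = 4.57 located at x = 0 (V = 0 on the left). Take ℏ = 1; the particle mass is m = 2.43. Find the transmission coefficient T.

On each side the TISE gives plane waves with k = √(2m(E − V))/ℏ: k₁ = √(2·2.43·4.92) = 4.890, k₂ = √(2·2.43·0.35) = 1.304.
Continuity of ψ and ψ′ at the step yields the reflection amplitude r = (k₁ − k₂)/(k₁ + k₂) = 0.5789; thus R = |r|² = 0.3351, T = 0.6649.

T = 0.665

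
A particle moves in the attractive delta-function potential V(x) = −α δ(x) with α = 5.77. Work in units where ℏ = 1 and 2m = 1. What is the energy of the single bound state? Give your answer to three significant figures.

For x ≠ 0 the bound state is ψ ∝ e^{−κ|x|}; integrating the TISE across the delta gives the cusp condition 2κ = 2mα/ℏ², so κ = 2.885.
Then E = −ℏ²κ²/(2m) = −mα²/(2ℏ²) = -8.323.

E = -8.32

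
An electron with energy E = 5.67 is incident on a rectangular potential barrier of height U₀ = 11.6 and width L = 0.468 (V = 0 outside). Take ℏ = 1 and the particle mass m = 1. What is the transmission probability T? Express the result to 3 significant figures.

T = 0.147

Since E < U₀ the interior solution is evanescent with decay constant κ = √(2m(U₀ − E))/ℏ = 3.444.
κL = 1.612, sinh(κL) = 2.406.
The exact tunnelling result is T⁻¹ = 1 + U₀² sinh²(κL) / [4E(U₀ − E)] = 6.791, so T = 0.147.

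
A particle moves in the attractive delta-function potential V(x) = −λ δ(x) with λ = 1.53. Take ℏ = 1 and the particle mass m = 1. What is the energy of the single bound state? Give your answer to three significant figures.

The bound state is ψ(x) = √κ e^{−κ|x|}. The derivative jump ψ'(0⁺) − ψ'(0⁻) = −(2mλ/ℏ²)ψ(0) fixes κ = mλ/ℏ² = 1.530.
Then E = −ℏ²κ²/(2m) = −mλ²/(2ℏ²) = -1.170.

E = -1.17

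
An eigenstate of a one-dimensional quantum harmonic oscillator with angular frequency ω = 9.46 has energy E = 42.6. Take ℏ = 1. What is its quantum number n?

n = 4

E_n = ℏω(n + ½) ⇒ n = E/(ℏω) − ½ = 42.6/9.46 − 0.5 = 4.003 → n = 4.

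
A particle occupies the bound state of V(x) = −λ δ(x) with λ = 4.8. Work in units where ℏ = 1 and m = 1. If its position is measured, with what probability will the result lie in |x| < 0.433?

The normalised bound state is ψ = √κ e^{−κ|x|} with κ = mλ/ℏ² = 4.800.
P(|x| < d) = ∫_{−d}^{d} κ e^{−2κ|x|} dx = 1 − e^{−2κd} = 1 − e^{−4.157} = 0.9843.

P = 0.984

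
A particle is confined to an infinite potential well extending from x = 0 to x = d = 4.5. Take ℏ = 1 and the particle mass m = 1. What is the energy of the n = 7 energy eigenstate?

E = 11.9

The infinite-well eigenfunctions ψ_n = √(2/d) sin(nπx/d) vanish at both walls, giving E_n = n²π²ℏ²/(2md²).
E_7 = 7² × π² / (2 × 1 × 4.5²) = 11.94.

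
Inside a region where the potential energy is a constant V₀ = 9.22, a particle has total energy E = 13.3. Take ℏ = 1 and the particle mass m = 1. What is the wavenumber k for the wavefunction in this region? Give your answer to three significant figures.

k = 2.86

With E > V₀ the solution is oscillatory, ψ ∝ e^{±ikx} with k = √(2m(E − V₀))/ℏ.
k = √(2 × 1 × 4.08) = 2.857.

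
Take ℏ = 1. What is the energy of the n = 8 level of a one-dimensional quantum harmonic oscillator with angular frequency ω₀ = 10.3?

The oscillator eigenvalues are E_n = ℏω₀(n + ½), so E_8 = 10.3 × 8.5 = 87.55.

E = 87.6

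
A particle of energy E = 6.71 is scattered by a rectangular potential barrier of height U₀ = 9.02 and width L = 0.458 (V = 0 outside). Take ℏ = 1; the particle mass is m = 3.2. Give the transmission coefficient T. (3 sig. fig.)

T = 0.0873

E < U₀: inside the barrier ψ ∝ e^{±κx} with κ = √(2m(U₀ − E))/ℏ = 3.845.
κL = 1.761, sinh(κL) = 2.823.
Matching ψ, ψ′ at both faces gives T = [1 + U₀² sinh²(κL) / (4E(U₀ − E))]⁻¹ = 1/11.46 = 0.0873.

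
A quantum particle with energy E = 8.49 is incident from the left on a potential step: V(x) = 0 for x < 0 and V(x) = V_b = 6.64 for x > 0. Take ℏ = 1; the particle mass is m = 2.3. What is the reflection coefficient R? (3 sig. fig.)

The wavenumbers are k₁ = √(2mE)/ℏ = 6.249 on the left and k₂ = √(2m(E − V_b))/ℏ = 2.917 on the right.
Continuity of ψ and ψ′ at the step yields the reflection amplitude r = (k₁ − k₂)/(k₁ + k₂) = 0.3635; thus R = |r|² = 0.1321, T = 0.8679.

R = 0.132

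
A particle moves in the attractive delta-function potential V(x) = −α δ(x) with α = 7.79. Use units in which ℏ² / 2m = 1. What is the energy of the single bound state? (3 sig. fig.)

For x ≠ 0 the bound state is ψ ∝ e^{−κ|x|}; integrating the TISE across the delta gives the cusp condition 2κ = 2mα/ℏ², so κ = 3.895.
Then E = −ℏ²κ²/(2m) = −mα²/(2ℏ²) = -15.17.

E = -15.2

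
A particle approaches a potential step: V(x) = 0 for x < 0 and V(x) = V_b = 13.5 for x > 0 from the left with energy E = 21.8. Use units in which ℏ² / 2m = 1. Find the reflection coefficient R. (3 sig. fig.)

The wavenumbers are k₁ = √(2mE)/ℏ = 4.669 on the left and k₂ = √(2m(E − V_b))/ℏ = 2.881 on the right.
Continuity of ψ and ψ′ at the step yields the reflection amplitude r = (k₁ − k₂)/(k₁ + k₂) = 0.2368; thus R = |r|² = 0.05609, T = 0.9439.

R = 0.0561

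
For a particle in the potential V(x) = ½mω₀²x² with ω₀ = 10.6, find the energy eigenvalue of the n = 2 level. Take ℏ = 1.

The oscillator eigenvalues are E_n = ℏω₀(n + ½), so E_2 = 10.6 × 2.5 = 26.50.

E = 26.5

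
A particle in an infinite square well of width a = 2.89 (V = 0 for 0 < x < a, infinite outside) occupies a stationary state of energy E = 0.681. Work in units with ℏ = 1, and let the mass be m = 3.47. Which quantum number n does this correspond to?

n = 2

From E_n = n²π²ℏ²/(2ma²) invert to n = √(2ma²E)/(πℏ).
n = (2.89/π) × √(2 × 3.47 × 0.681) = 2.000 → n = 2.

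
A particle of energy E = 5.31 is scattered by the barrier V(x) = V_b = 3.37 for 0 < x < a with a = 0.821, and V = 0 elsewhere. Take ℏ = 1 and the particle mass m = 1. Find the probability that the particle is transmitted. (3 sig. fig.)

Above the barrier the interior wavenumber is k₂ = √(2m(E − V_b))/ℏ = 1.970, giving phase k₂a = 1.617.
Matching at both interfaces gives T⁻¹ = 1 + V_b² sin²(k₂a) / [4E(E − V_b)] = 1.275, hence T = 0.784.

T = 0.784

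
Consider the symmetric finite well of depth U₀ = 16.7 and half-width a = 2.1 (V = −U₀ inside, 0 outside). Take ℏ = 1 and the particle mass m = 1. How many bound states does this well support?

Define the well-strength parameter z₀ = (a/ℏ)√(2mU₀) = 2.1 × √(2·1·16.7) = 12.14.
The even/odd transcendental equations gain one root per π/2 in z₀, giving N = 1 + ⌊2z₀/π⌋ = 1 + ⌊7.726⌋ = 8.

N = 8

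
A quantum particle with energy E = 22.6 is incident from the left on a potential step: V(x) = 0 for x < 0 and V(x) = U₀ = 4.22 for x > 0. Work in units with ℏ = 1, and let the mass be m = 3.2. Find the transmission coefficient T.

T = 0.997

On each side the TISE gives plane waves with k = √(2m(E − V))/ℏ: k₁ = √(2·3.2·22.6) = 12.03, k₂ = √(2·3.2·18.38) = 10.85.
Matching ψ and ψ′ at x = 0 gives r = (k₁ − k₂)/(k₁ + k₂), so R = r² = 0.002665 and T = 1 − R = 0.9973.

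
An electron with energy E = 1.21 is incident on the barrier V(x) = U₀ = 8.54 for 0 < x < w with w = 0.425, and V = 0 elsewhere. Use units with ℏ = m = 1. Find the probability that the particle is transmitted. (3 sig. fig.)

T = 0.0752

E < U₀: inside the barrier ψ ∝ e^{±κx} with κ = √(2m(U₀ − E))/ℏ = 3.829.
κw = 1.627, sinh(κw) = 2.447.
The exact tunnelling result is T⁻¹ = 1 + U₀² sinh²(κw) / [4E(U₀ − E)] = 13.31, so T = 0.0752.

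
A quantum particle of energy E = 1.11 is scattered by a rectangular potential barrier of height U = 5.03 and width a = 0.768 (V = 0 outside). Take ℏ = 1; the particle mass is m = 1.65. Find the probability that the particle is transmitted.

T = 0.0109

Since E < U the interior solution is evanescent with decay constant κ = √(2m(U − E))/ℏ = 3.597.
κa = 2.762, sinh(κa) = 7.886.
The exact tunnelling result is T⁻¹ = 1 + U² sinh²(κa) / [4E(U − E)] = 91.40, so T = 0.0109.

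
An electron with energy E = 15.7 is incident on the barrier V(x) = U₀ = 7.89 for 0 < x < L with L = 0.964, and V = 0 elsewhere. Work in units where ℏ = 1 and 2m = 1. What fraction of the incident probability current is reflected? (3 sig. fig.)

E > U₀: inside the barrier k₂ = √(2m(E − U₀))/ℏ = 2.795, k₂L = 2.694.
T = [1 + U₀² sin²(k₂L) / (4E(E − U₀))]⁻¹ = 1/1.024 = 0.977.
R = 1 − T = 0.0232.

R = 0.0232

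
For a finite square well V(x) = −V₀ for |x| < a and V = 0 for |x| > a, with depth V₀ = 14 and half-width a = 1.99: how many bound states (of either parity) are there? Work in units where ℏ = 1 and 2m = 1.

N = 5

Define the well-strength parameter z₀ = (a/ℏ)√(2mV₀) = 1.99 × √(2·0.5·14) = 7.446.
A new bound state (alternating even/odd) appears each time z₀ passes a multiple of π/2, so N = ⌊2z₀/π⌋ + 1 = ⌊4.740⌋ + 1 = 5.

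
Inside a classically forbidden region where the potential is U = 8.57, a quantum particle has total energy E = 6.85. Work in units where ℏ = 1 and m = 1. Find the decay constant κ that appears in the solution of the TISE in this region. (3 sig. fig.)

κ = 1.85

Since E < U the TISE in this region is ψ'' = κ²ψ with κ = √(2m(U − E))/ℏ.
κ = √(2 × 1 × 1.72) = 1.855.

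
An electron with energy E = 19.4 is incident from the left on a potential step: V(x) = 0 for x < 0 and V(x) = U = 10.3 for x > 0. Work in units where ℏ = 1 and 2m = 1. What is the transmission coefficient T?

T = 0.965

On each side the TISE gives plane waves with k = √(2m(E − V))/ℏ: k₁ = √(2·½·19.4) = 4.405, k₂ = √(2·½·9.1) = 3.017.
Continuity of ψ and ψ′ at the step yields the reflection amplitude r = (k₁ − k₂)/(k₁ + k₂) = 0.1870; thus R = |r|² = 0.03498, T = 0.9650.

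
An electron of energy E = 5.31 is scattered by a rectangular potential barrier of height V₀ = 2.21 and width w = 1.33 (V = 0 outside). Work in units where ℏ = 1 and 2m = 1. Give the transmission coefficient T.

T = 0.963

Above the barrier the interior wavenumber is k₂ = √(2m(E − V₀))/ℏ = 1.761, giving phase k₂w = 2.342.
Matching at both interfaces gives T⁻¹ = 1 + V₀² sin²(k₂w) / [4E(E − V₀)] = 1.038, hence T = 0.963.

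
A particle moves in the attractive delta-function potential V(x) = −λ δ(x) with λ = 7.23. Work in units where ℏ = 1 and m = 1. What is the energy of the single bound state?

The bound state is ψ(x) = √κ e^{−κ|x|}. The derivative jump ψ'(0⁺) − ψ'(0⁻) = −(2mλ/ℏ²)ψ(0) fixes κ = mλ/ℏ² = 7.230.
Then E = −ℏ²κ²/(2m) = −mλ²/(2ℏ²) = -26.14.

E = -26.1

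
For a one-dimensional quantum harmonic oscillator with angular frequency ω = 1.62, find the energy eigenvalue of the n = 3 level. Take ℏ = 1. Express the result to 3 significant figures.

E = 5.67

The oscillator eigenvalues are E_n = ℏω(n + ½), so E_3 = 1.62 × 3.5 = 5.670.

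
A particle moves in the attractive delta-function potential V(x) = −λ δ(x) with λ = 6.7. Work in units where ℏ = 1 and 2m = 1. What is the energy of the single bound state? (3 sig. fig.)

E = -11.2

The bound state is ψ(x) = √κ e^{−κ|x|}. The derivative jump ψ'(0⁺) − ψ'(0⁻) = −(2mλ/ℏ²)ψ(0) fixes κ = mλ/ℏ² = 3.350.
Then E = −ℏ²κ²/(2m) = −mλ²/(2ℏ²) = -11.22.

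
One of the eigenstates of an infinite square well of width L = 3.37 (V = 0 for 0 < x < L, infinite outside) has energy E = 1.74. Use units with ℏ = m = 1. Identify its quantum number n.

For an infinite well E_n = n²π²ℏ²/(2mL²), so n = (L/πℏ)√(2mE).
n = (3.37/π) × √(2 × 1 × 1.74) = 2.001 → n = 2.

n = 2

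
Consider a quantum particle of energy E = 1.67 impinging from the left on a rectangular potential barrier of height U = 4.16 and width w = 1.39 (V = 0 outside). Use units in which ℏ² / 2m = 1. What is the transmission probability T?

Since E < U the interior solution is evanescent with decay constant κ = √(2m(U − E))/ℏ = 1.578.
κw = 2.193, sinh(κw) = 4.427.
Matching ψ, ψ′ at both faces gives T = [1 + U² sinh²(κw) / (4E(U − E))]⁻¹ = 1/21.39 = 0.0467.

T = 0.0467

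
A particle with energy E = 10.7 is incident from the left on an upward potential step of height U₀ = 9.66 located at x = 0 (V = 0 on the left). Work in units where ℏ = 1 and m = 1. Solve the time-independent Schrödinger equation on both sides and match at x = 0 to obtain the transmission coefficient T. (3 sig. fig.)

The wavenumbers are k₁ = √(2mE)/ℏ = 4.626 on the left and k₂ = √(2m(E − U₀))/ℏ = 1.442 on the right.
Matching ψ and ψ′ at x = 0 gives r = (k₁ − k₂)/(k₁ + k₂), so R = r² = 0.2753 and T = 1 − R = 0.7247.

T = 0.725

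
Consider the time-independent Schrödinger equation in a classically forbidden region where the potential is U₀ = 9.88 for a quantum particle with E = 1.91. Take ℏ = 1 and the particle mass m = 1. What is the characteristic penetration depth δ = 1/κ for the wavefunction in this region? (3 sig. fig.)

δ = 0.250

Since E < U₀ the TISE in this region is ψ'' = κ²ψ with κ = √(2m(U₀ − E))/ℏ.
κ = √(2 × 1 × 7.97) = 3.992. The penetration depth is δ = 1/κ = 0.250.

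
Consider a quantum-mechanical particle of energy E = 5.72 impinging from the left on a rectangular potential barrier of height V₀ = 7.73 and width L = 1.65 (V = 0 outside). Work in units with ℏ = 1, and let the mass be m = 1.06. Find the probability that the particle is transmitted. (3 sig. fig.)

T = 0.00338

Since E < V₀ the interior solution is evanescent with decay constant κ = √(2m(V₀ − E))/ℏ = 2.064.
κL = 3.406, sinh(κL) = 15.06.
Matching ψ, ψ′ at both faces gives T = [1 + V₀² sinh²(κL) / (4E(V₀ − E))]⁻¹ = 1/295.5 = 0.00338.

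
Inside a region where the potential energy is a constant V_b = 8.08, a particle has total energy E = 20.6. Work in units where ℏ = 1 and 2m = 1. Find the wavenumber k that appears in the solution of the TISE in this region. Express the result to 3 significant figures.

With E > V_b the solution is oscillatory, ψ ∝ e^{±ikx} with k = √(2m(E − V_b))/ℏ.
k = √(2 × 0.5 × 12.52) = 3.538.

k = 3.54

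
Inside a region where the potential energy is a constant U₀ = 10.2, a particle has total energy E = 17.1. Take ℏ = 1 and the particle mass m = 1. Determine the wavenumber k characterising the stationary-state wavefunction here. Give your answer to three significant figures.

With E > U₀ the solution is oscillatory, ψ ∝ e^{±ikx} with k = √(2m(E − U₀))/ℏ.
k = √(2 × 1 × 6.9) = 3.715.

k = 3.71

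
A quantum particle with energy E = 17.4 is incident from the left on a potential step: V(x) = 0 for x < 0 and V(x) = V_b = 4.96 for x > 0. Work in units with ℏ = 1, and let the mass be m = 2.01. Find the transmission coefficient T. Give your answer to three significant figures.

T = 0.993

On each side the TISE gives plane waves with k = √(2m(E − V))/ℏ: k₁ = √(2·2.01·17.4) = 8.363, k₂ = √(2·2.01·12.44) = 7.072.
Continuity of ψ and ψ′ at the step yields the reflection amplitude r = (k₁ − k₂)/(k₁ + k₂) = 0.08369; thus R = |r|² = 0.007004, T = 0.9930.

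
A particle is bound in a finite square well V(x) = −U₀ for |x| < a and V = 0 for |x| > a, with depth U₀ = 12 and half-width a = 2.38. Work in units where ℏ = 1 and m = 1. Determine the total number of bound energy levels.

N = 8

The dimensionless depth is z₀ = a√(2mU₀)/ℏ = 2.38 × √(24.00) = 11.66.
The even/odd transcendental equations gain one root per π/2 in z₀, giving N = 1 + ⌊2z₀/π⌋ = 1 + ⌊7.423⌋ = 8.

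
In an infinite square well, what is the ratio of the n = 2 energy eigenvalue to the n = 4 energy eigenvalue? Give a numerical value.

0.25

Since E_n ∝ n², the ratio is (2/4)² = 0.25.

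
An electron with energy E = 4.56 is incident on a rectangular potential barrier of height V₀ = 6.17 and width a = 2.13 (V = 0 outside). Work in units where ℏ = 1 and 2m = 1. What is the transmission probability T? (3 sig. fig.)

Since E < V₀ the interior solution is evanescent with decay constant κ = √(2m(V₀ − E))/ℏ = 1.269.
κa = 2.703, sinh(κa) = 7.426.
The exact tunnelling result is T⁻¹ = 1 + V₀² sinh²(κa) / [4E(V₀ − E)] = 72.49, so T = 0.0138.

T = 0.0138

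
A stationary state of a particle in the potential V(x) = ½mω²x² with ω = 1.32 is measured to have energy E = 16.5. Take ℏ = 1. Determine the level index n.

n = 12

E_n = ℏω(n + ½) ⇒ n = E/(ℏω) − ½ = 16.5/1.32 − 0.5 = 12.000 → n = 12.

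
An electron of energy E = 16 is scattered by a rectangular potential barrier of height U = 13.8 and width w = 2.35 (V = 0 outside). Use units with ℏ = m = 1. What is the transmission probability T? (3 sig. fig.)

T = 0.437

Above the barrier the interior wavenumber is k₂ = √(2m(E − U))/ℏ = 2.098, giving phase k₂w = 4.929.
T = [1 + U² sin²(k₂w) / (4E(E − U))]⁻¹ = 1/2.290 = 0.437.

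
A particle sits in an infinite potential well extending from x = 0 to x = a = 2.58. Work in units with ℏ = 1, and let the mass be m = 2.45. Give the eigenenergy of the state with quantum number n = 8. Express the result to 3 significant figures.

E = 19.4

The infinite-well eigenfunctions ψ_n = √(2/a) sin(nπx/a) vanish at both walls, giving E_n = n²π²ℏ²/(2ma²).
E_8 = 8² × π² / (2 × 2.45 × 2.58²) = 19.37.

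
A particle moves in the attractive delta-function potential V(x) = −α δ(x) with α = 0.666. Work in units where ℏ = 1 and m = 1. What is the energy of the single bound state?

For x ≠ 0 the bound state is ψ ∝ e^{−κ|x|}; integrating the TISE across the delta gives the cusp condition 2κ = 2mα/ℏ², so κ = 0.6660.
Then E = −ℏ²κ²/(2m) = −mα²/(2ℏ²) = -0.2218.

E = -0.222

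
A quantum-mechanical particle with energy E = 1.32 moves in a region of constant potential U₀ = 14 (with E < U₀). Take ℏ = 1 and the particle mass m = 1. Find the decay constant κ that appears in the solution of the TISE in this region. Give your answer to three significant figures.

κ = 5.04

Since E < U₀ the TISE in this region is ψ'' = κ²ψ with κ = √(2m(U₀ − E))/ℏ.
κ = √(2 × 1 × 12.68) = 5.036.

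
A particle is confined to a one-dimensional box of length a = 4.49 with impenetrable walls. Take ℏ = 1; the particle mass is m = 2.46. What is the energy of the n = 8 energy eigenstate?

The infinite-well eigenfunctions ψ_n = √(2/a) sin(nπx/a) vanish at both walls, giving E_n = n²π²ℏ²/(2ma²).
E_8 = 8² × π² / (2 × 2.46 × 4.49²) = 6.368.

E = 6.37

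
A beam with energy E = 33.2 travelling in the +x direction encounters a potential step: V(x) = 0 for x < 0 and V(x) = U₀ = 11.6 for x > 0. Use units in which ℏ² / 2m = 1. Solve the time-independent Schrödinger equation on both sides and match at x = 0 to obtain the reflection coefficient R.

On each side the TISE gives plane waves with k = √(2m(E − V))/ℏ: k₁ = √(2·½·33.2) = 5.762, k₂ = √(2·½·21.6) = 4.648.
Matching ψ and ψ′ at x = 0 gives r = (k₁ − k₂)/(k₁ + k₂), so R = r² = 0.01146 and T = 1 − R = 0.9885.

R = 0.0115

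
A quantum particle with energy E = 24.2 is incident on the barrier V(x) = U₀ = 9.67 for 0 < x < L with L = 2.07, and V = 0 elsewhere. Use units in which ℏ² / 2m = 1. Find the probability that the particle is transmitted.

Above the barrier the interior wavenumber is k₂ = √(2m(E − U₀))/ℏ = 3.812, giving phase k₂L = 7.890.
Matching at both interfaces gives T⁻¹ = 1 + U₀² sin²(k₂L) / [4E(E − U₀)] = 1.066, hence T = 0.938.

T = 0.938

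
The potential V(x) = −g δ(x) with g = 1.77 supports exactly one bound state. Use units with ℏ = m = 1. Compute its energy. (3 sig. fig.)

E = -1.57

For x ≠ 0 the bound state is ψ ∝ e^{−κ|x|}; integrating the TISE across the delta gives the cusp condition 2κ = 2mg/ℏ², so κ = 1.770.
Then E = −ℏ²κ²/(2m) = −mg²/(2ℏ²) = -1.566.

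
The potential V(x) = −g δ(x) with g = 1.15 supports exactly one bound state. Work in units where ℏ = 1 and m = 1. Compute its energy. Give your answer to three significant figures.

E = -0.661

For x ≠ 0 the bound state is ψ ∝ e^{−κ|x|}; integrating the TISE across the delta gives the cusp condition 2κ = 2mg/ℏ², so κ = 1.150.
Then E = −ℏ²κ²/(2m) = −mg²/(2ℏ²) = -0.6613.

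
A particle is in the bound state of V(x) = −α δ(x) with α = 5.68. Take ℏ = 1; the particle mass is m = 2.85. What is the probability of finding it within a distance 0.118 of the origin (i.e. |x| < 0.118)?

The normalised bound state is ψ = √κ e^{−κ|x|} with κ = mα/ℏ² = 16.19.
P(|x| < d) = ∫_{−d}^{d} κ e^{−2κ|x|} dx = 1 − e^{−2κd} = 1 − e^{−3.820} = 0.9781.

P = 0.978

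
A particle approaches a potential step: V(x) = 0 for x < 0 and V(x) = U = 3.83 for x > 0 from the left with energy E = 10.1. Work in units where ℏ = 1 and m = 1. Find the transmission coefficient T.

The wavenumbers are k₁ = √(2mE)/ℏ = 4.494 on the left and k₂ = √(2m(E − U))/ℏ = 3.541 on the right.
Matching ψ and ψ′ at x = 0 gives r = (k₁ − k₂)/(k₁ + k₂), so R = r² = 0.01407 and T = 1 − R = 0.9859.

T = 0.986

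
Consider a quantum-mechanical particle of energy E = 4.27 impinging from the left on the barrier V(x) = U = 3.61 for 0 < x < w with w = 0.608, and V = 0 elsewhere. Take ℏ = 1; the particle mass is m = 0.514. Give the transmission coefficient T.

Above the barrier the interior wavenumber is k₂ = √(2m(E − U))/ℏ = 0.8237, giving phase k₂w = 0.5008.
Matching at both interfaces gives T⁻¹ = 1 + U² sin²(k₂w) / [4E(E − U)] = 1.267, hence T = 0.790.

T = 0.790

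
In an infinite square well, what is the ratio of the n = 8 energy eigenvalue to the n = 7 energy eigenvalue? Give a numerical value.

Since E_n ∝ n², the ratio is (8/7)² = 1.30612.

1.30612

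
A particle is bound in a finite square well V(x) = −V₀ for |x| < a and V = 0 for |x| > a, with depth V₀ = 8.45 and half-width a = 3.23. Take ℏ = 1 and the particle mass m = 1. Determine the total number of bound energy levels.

N = 9

Define the well-strength parameter z₀ = (a/ℏ)√(2mV₀) = 3.23 × √(2·1·8.45) = 13.28.
A new bound state (alternating even/odd) appears each time z₀ passes a multiple of π/2, so N = ⌊2z₀/π⌋ + 1 = ⌊8.453⌋ + 1 = 9.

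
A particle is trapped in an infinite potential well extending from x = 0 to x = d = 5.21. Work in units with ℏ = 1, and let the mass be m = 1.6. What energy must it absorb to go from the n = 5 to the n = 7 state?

ΔE = 2.73

E_n = n²π²ℏ²/(2md²), so ΔE = (7² − 5²) π²ℏ²/(2md²).
ΔE = 24 × π² / (2 × 1.6 × 5.21²) = 2.727.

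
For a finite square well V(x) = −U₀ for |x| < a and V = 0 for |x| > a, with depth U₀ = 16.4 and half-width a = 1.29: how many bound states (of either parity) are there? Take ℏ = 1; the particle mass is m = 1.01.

Define the well-strength parameter z₀ = (a/ℏ)√(2mU₀) = 1.29 × √(2·1.01·16.4) = 7.425.
The even/odd transcendental equations gain one root per π/2 in z₀, giving N = 1 + ⌊2z₀/π⌋ = 1 + ⌊4.727⌋ = 5.

N = 5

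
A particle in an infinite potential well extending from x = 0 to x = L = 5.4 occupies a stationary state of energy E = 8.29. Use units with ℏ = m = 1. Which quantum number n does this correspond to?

n = 7

From E_n = n²π²ℏ²/(2mL²) invert to n = √(2mL²E)/(πℏ).
n = (5.4/π) × √(2 × 1 × 8.29) = 6.999 → n = 7.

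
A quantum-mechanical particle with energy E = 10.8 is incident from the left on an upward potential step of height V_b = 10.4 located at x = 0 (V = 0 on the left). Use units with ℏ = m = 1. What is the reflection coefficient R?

R = 0.459

On each side the TISE gives plane waves with k = √(2m(E − V))/ℏ: k₁ = √(2·1·10.8) = 4.648, k₂ = √(2·1·0.4) = 0.8944.
Continuity of ψ and ψ′ at the step yields the reflection amplitude r = (k₁ − k₂)/(k₁ + k₂) = 0.6772; thus R = |r|² = 0.4586, T = 0.5414.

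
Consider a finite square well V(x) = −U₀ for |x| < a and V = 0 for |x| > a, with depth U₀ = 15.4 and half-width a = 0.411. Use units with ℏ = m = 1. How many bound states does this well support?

N = 2

Define the well-strength parameter z₀ = (a/ℏ)√(2mU₀) = 0.411 × √(2·1·15.4) = 2.281.
A new bound state (alternating even/odd) appears each time z₀ passes a multiple of π/2, so N = ⌊2z₀/π⌋ + 1 = ⌊1.452⌋ + 1 = 2.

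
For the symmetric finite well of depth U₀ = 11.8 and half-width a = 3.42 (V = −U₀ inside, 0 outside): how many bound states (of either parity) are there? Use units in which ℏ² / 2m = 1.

N = 8

The dimensionless depth is z₀ = a√(2mU₀)/ℏ = 3.42 × √(11.80) = 11.75.
The even/odd transcendental equations gain one root per π/2 in z₀, giving N = 1 + ⌊2z₀/π⌋ = 1 + ⌊7.479⌋ = 8.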